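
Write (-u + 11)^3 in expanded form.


Expand (-u + 11)^3 by repeated multiplication:
  (-u + 11)^2 = u^2 - 22u + 121
= -u^3 + 33u^2 - 363u + 1331


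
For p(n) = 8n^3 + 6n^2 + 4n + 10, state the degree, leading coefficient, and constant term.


Highest power of n is 3, with coefficient 8. Constant term is 10.
Degree = 3, leading coefficient = 8, constant term = 10


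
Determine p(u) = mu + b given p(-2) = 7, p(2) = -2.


p(u) = mu + b. Using p(-2)=7, p(2)=-2:
m = (7 + 2)/(-2 - 2) = 9/-4 = -9/4
b = 7 - m*(-2) = 7 - 9/2 = 5/2
p(u) = -(9/4)u + (5/2)


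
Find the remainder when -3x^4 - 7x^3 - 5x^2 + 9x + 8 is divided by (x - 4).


By the Remainder Theorem, the remainder equals p(4):
  -3*(4)^4 = -768
  -7*(4)^3 = -448
  -5*(4)^2 = -80
  9*(4)^1 = 36
  constant: 8
Sum: -768 - 448 - 80 + 36 + 8 = -1252


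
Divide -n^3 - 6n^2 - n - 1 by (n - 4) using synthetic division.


Synthetic division with c = 4. Coefficients: -1, -6, -1, -1
Bring down -1.
  -1 * 4 = -4; -4 - 6 = -10
  -10 * 4 = -40; -40 - 1 = -41
  -41 * 4 = -164; -164 - 1 = -165
Quotient: -n^2 - 10n - 41, Remainder: -165


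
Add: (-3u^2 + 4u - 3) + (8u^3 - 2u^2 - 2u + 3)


Align terms by degree and add:
  -3u^2 + 4u - 3
+ 8u^3 - 2u^2 - 2u + 3
= 8u^3 - 5u^2 + 2u


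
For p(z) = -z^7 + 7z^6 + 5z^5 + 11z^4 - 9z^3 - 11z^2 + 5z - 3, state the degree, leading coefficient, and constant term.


Highest power of z is 7, with coefficient -1. Constant term is -3.
Degree = 7, leading coefficient = -1, constant term = -3


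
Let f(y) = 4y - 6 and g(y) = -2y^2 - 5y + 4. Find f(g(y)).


Substitute g(y) into f:
f(g(y)) = 4*(-2y^2 - 5y + 4) + (-6)
Expand and combine: -8y^2 - 20y + 10


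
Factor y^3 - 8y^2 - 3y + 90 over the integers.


Try integer roots (divisors of 90). y=-3: p(-3)=0.
Divide out (y + 3): quotient is y^2 - 11y + 30.
Factor the quadratic: (y - 6)(y - 5)
Result: (y + 3)(y - 6)(y - 5)


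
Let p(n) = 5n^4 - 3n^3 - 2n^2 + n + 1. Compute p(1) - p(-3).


p(1) = 2
p(-3) = 466
p(1) - p(-3) = 2 - 466 = -464


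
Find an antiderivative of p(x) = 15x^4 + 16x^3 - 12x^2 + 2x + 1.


Reverse power rule on each term:
  ∫ 15x^4 dx = 3x^5
  ∫ 16x^3 dx = 4x^4
  ∫ -12x^2 dx = -4x^3
  ∫ 2x dx = x^2
  ∫ 1 dx = x
F(x) = 3x^5 + 4x^4 - 4x^3 + x^2 + x + C


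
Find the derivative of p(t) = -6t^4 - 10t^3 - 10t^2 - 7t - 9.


Apply the power rule term by term:
  d/dt(-6t^4) = -24t^3
  d/dt(-10t^3) = -30t^2
  d/dt(-10t^2) = -20t
  d/dt(-7t) = -7
  d/dt(-9) = 0
p'(t) = -24t^3 - 30t^2 - 20t - 7


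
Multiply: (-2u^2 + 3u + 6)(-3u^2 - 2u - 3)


Distribute each term of the first polynomial:
  (-2u^2)(-3u^2 - 2u - 3) = 6u^4 + 4u^3 + 6u^2
  (3u)(-3u^2 - 2u - 3) = -9u^3 - 6u^2 - 9u
  (6)(-3u^2 - 2u - 3) = -18u^2 - 12u - 18
Sum: 6u^4 - 5u^3 - 18u^2 - 21u - 18


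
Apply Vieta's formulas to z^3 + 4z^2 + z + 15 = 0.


Monic cubic z^3+bz^2+cz+d=0: sum=-b, pairwise sum=c, product=-d.
b=4, c=1, d=15
r1+r2+r3 = -4
r1r2+r1r3+r2r3 = 1
r1r2r3 = -15


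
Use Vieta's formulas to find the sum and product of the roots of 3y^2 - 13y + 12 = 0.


For ay^2+by+c=0: sum = -b/a, product = c/a.
a=3, b=-13, c=12
Sum = -(-13)/3 = 13/3
Product = (12)/3 = 4


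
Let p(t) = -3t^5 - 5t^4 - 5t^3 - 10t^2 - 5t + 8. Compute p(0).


Using direct substitution:
  -3 * (0)^5 = 0
  -5 * (0)^4 = 0
  -5 * (0)^3 = 0
  -10 * (0)^2 = 0
  -5 * (0)^1 = 0
  constant: 8
Sum = 0 + 0 + 0 + 0 + 0 + 8 = 8


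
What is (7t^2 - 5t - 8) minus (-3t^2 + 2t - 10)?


Distribute the minus sign:
  (7t^2 - 5t - 8)
- (-3t^2 + 2t - 10)
Negate second polynomial: 3t^2 - 2t + 10
Add: 10t^2 - 7t + 2


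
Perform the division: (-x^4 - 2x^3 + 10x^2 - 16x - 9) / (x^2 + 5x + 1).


(-x^4 - 2x^3 + 10x^2 - 16x - 9) / (x^2 + 5x + 1)
Step 1: -x^2 * (x^2 + 5x + 1) = -x^4 - 5x^3 - x^2; subtract.
Step 2: 3x * (x^2 + 5x + 1) = 3x^3 + 15x^2 + 3x; subtract.
Step 3: -4 * (x^2 + 5x + 1) = -4x^2 - 20x - 4; subtract.
Quotient: -x^2 + 3x - 4, Remainder: x - 5


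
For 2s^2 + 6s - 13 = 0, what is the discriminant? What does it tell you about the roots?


D = b^2 - 4ac = (6)^2 - 4(2)(-13) = 36 + 104 = 140
Since D > 0: two distinct irrational roots


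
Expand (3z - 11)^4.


Expand (3z - 11)^4 by repeated multiplication:
  (3z - 11)^2 = 9z^2 - 66z + 121
  (3z - 11)^3 = 27z^3 - 297z^2 + 1089z - 1331
= 81z^4 - 1188z^3 + 6534z^2 - 15972z + 14641


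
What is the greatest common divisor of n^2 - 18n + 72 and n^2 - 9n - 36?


Factor each:
  n^2 - 18n + 72 = (n - 12)(n - 6)
  n^2 - 9n - 36 = (n - 12)(n + 3)
Common monic factor: n - 12


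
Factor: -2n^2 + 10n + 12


Roots satisfy r1 + r2 = -b/a = 5 and r1*r2 = c/a = -6.
So r1 = -1, r2 = 6.
-2n^2 + 10n + 12 = -2(n - r1)(n - r2) = -2(n + 1)(n - 6)


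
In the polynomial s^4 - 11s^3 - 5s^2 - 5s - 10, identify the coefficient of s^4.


Read off the coefficient of s^4: 1


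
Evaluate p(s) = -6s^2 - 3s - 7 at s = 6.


Using direct substitution:
  -6 * (6)^2 = -216
  -3 * (6)^1 = -18
  constant: -7
Sum = -216 - 18 - 7 = -241


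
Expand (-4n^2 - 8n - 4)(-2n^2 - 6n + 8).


Distribute each term of the first polynomial:
  (-4n^2)(-2n^2 - 6n + 8) = 8n^4 + 24n^3 - 32n^2
  (-8n)(-2n^2 - 6n + 8) = 16n^3 + 48n^2 - 64n
  (-4)(-2n^2 - 6n + 8) = 8n^2 + 24n - 32
Sum: 8n^4 + 40n^3 + 24n^2 - 40n - 32


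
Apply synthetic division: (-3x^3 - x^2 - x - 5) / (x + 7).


Synthetic division with c = -7. Coefficients: -3, -1, -1, -5
Bring down -3.
  -3 * -7 = 21; 21 - 1 = 20
  20 * -7 = -140; -140 - 1 = -141
  -141 * -7 = 987; 987 - 5 = 982
Quotient: -3x^2 + 20x - 141, Remainder: 982


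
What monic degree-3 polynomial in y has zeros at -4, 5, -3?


p(y) = (y + 4)(y - 5)(y + 3)
Expand: y^3 + 2y^2 - 23y - 60


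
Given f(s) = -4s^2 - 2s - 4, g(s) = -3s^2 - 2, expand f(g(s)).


Substitute g(s) into f:
f(g(s)) = -4*(-3s^2 - 2)^2 + (-2)*(-3s^2 - 2) + (-4)
(-3s^2 - 2)^2 = 9s^4 + 12s^2 + 4
Expand and combine: -36s^4 - 42s^2 - 16


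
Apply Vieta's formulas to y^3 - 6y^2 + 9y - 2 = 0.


Monic cubic y^3+by^2+cy+d=0: sum=-b, pairwise sum=c, product=-d.
b=-6, c=9, d=-2
r1+r2+r3 = 6
r1r2+r1r3+r2r3 = 9
r1r2r3 = 2


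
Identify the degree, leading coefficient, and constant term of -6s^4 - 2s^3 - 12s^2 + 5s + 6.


Highest power of s is 4, with coefficient -6. Constant term is 6.
Degree = 4, leading coefficient = -6, constant term = 6


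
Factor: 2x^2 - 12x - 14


Roots satisfy r1 + r2 = -b/a = 6 and r1*r2 = c/a = -7.
So r1 = -1, r2 = 7.
2x^2 - 12x - 14 = 2(x - r1)(x - r2) = 2(x + 1)(x - 7)


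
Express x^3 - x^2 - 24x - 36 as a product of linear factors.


Try integer roots (divisors of -36). x=-2: p(-2)=0.
Divide out (x + 2): quotient is x^2 - 3x - 18.
Factor the quadratic: (x - 6)(x + 3)
Result: (x + 2)(x - 6)(x + 3)


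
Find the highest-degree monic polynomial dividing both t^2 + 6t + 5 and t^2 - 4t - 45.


Factor each:
  t^2 + 6t + 5 = (t + 5)(t + 1)
  t^2 - 4t - 45 = (t + 5)(t - 9)
Common monic factor: t + 5


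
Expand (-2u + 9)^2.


Expand (-2u + 9)^2 by repeated multiplication:
= 4u^2 - 36u + 81


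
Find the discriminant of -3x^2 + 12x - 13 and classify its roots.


D = b^2 - 4ac = (12)^2 - 4(-3)(-13) = 144 - 156 = -12
Since D < 0: two complex conjugate roots (no real roots)


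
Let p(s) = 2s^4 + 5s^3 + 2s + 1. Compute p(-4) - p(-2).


p(-4) = 185
p(-2) = -11
p(-4) - p(-2) = 185 + 11 = 196


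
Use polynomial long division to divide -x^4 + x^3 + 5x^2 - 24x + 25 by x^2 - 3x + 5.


(-x^4 + x^3 + 5x^2 - 24x + 25) / (x^2 - 3x + 5)
Step 1: -x^2 * (x^2 - 3x + 5) = -x^4 + 3x^3 - 5x^2; subtract.
Step 2: -2x * (x^2 - 3x + 5) = -2x^3 + 6x^2 - 10x; subtract.
Step 3: 4 * (x^2 - 3x + 5) = 4x^2 - 12x + 20; subtract.
Quotient: -x^2 - 2x + 4, Remainder: -2x + 5


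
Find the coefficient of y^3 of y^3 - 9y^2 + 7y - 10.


Read off the coefficient of y^3: 1


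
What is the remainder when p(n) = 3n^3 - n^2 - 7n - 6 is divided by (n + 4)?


By the Remainder Theorem, the remainder equals p(-4):
  3*(-4)^3 = -192
  -1*(-4)^2 = -16
  -7*(-4)^1 = 28
  constant: -6
Sum: -192 - 16 + 28 - 6 = -186


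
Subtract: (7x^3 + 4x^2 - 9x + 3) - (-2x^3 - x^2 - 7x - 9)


Distribute the minus sign:
  (7x^3 + 4x^2 - 9x + 3)
- (-2x^3 - x^2 - 7x - 9)
Negate second polynomial: 2x^3 + x^2 + 7x + 9
Add: 9x^3 + 5x^2 - 2x + 12


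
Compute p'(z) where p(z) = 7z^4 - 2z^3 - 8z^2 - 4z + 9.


Apply the power rule term by term:
  d/dz(7z^4) = 28z^3
  d/dz(-2z^3) = -6z^2
  d/dz(-8z^2) = -16z
  d/dz(-4z) = -4
  d/dz(9) = 0
p'(z) = 28z^3 - 6z^2 - 16z - 4


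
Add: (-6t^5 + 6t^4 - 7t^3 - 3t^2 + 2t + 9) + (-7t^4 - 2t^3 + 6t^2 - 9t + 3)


Align terms by degree and add:
  -6t^5 + 6t^4 - 7t^3 - 3t^2 + 2t + 9
  -7t^4 - 2t^3 + 6t^2 - 9t + 3
= -6t^5 - t^4 - 9t^3 + 3t^2 - 7t + 12


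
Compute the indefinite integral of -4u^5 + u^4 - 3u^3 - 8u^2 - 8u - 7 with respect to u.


Reverse power rule on each term:
  ∫ -4u^5 du = -(2/3)u^6
  ∫ u^4 du = (1/5)u^5
  ∫ -3u^3 du = -(3/4)u^4
  ∫ -8u^2 du = -(8/3)u^3
  ∫ -8u du = -4u^2
  ∫ -7 du = -7u
F(u) = -(2/3)u^6 + (1/5)u^5 - (3/4)u^4 - (8/3)u^3 - 4u^2 - 7u + C


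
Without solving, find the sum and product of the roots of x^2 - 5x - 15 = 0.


For ax^2+bx+c=0: sum = -b/a, product = c/a.
a=1, b=-5, c=-15
Sum = -(-5)/1 = 5
Product = (-15)/1 = -15


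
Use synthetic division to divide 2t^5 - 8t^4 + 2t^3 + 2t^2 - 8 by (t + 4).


Synthetic division with c = -4. Coefficients: 2, -8, 2, 2, 0, -8
Bring down 2.
  2 * -4 = -8; -8 - 8 = -16
  -16 * -4 = 64; 64 + 2 = 66
  66 * -4 = -264; -264 + 2 = -262
  -262 * -4 = 1048; 1048 + 0 = 1048
  1048 * -4 = -4192; -4192 - 8 = -4200
Quotient: 2t^4 - 16t^3 + 66t^2 - 262t + 1048, Remainder: -4200


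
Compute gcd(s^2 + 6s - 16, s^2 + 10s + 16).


Factor each:
  s^2 + 6s - 16 = (s + 8)(s - 2)
  s^2 + 10s + 16 = (s + 8)(s + 2)
Common monic factor: s + 8


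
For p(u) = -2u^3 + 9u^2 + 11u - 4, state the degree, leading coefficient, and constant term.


Highest power of u is 3, with coefficient -2. Constant term is -4.
Degree = 3, leading coefficient = -2, constant term = -4


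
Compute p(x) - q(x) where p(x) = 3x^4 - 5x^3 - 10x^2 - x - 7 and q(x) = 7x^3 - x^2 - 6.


Distribute the minus sign:
  (3x^4 - 5x^3 - 10x^2 - x - 7)
- (7x^3 - x^2 - 6)
Negate second polynomial: -7x^3 + x^2 + 6
Add: 3x^4 - 12x^3 - 9x^2 - x - 1


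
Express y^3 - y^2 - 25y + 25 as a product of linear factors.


Try integer roots (divisors of 25). y=-5: p(-5)=0.
Divide out (y + 5): quotient is y^2 - 6y + 5.
Factor the quadratic: (y - 5)(y - 1)
Result: (y + 5)(y - 5)(y - 1)


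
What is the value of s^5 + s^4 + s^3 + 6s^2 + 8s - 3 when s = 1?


Using direct substitution:
  1 * (1)^5 = 1
  1 * (1)^4 = 1
  1 * (1)^3 = 1
  6 * (1)^2 = 6
  8 * (1)^1 = 8
  constant: -3
Sum = 1 + 1 + 1 + 6 + 8 - 3 = 14


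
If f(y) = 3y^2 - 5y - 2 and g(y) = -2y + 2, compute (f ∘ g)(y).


Substitute g(y) into f:
f(g(y)) = 3*(-2y + 2)^2 + (-5)*(-2y + 2) + (-2)
(-2y + 2)^2 = 4y^2 - 8y + 4
Expand and combine: 12y^2 - 14y


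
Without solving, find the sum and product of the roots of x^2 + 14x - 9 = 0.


For ax^2+bx+c=0: sum = -b/a, product = c/a.
a=1, b=14, c=-9
Sum = -(14)/1 = -14
Product = (-9)/1 = -9


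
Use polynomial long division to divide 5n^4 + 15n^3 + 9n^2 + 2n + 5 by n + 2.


(5n^4 + 15n^3 + 9n^2 + 2n + 5) / (n + 2)
Step 1: 5n^3 * (n + 2) = 5n^4 + 10n^3; subtract.
Step 2: 5n^2 * (n + 2) = 5n^3 + 10n^2; subtract.
Step 3: -n * (n + 2) = -n^2 - 2n; subtract.
Step 4: 4 * (n + 2) = 4n + 8; subtract.
Quotient: 5n^3 + 5n^2 - n + 4, Remainder: -3


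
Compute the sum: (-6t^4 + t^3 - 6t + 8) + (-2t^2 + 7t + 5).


Align terms by degree and add:
  -6t^4 + t^3 - 6t + 8
  -2t^2 + 7t + 5
= -6t^4 + t^3 - 2t^2 + t + 13


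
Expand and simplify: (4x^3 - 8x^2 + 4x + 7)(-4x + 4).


Distribute each term of the first polynomial:
  (4x^3)(-4x + 4) = -16x^4 + 16x^3
  (-8x^2)(-4x + 4) = 32x^3 - 32x^2
  (4x)(-4x + 4) = -16x^2 + 16x
  (7)(-4x + 4) = -28x + 28
Sum: -16x^4 + 48x^3 - 48x^2 - 12x + 28


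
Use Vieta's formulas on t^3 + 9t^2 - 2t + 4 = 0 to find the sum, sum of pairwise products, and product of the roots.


Monic cubic t^3+bt^2+ct+d=0: sum=-b, pairwise sum=c, product=-d.
b=9, c=-2, d=4
r1+r2+r3 = -9
r1r2+r1r3+r2r3 = -2
r1r2r3 = -4


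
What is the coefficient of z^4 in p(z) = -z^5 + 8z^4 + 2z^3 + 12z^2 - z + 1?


Read off the coefficient of z^4: 8


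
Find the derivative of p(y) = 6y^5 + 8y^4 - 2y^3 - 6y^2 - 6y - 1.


Apply the power rule term by term:
  d/dy(6y^5) = 30y^4
  d/dy(8y^4) = 32y^3
  d/dy(-2y^3) = -6y^2
  d/dy(-6y^2) = -12y
  d/dy(-6y) = -6
  d/dy(-1) = 0
p'(y) = 30y^4 + 32y^3 - 6y^2 - 12y - 6


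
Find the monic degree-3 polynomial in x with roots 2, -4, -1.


p(x) = (x - 2)(x + 4)(x + 1)
Expand: x^3 + 3x^2 - 6x - 8


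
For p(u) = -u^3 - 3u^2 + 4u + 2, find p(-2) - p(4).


p(-2) = -10
p(4) = -94
p(-2) - p(4) = -10 + 94 = 84


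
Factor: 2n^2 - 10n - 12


Roots satisfy r1 + r2 = -b/a = 5 and r1*r2 = c/a = -6.
So r1 = -1, r2 = 6.
2n^2 - 10n - 12 = 2(n - r1)(n - r2) = 2(n + 1)(n - 6)


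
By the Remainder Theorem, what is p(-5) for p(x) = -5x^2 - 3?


By the Remainder Theorem, the remainder equals p(-5):
  -5*(-5)^2 = -125
  0*(-5)^1 = 0
  constant: -3
Sum: -125 + 0 - 3 = -128


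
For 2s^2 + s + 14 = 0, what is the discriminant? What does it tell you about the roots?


D = b^2 - 4ac = (1)^2 - 4(2)(14) = 1 - 112 = -111
Since D < 0: two complex conjugate roots (no real roots)


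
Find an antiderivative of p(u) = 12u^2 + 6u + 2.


Reverse power rule on each term:
  ∫ 12u^2 du = 4u^3
  ∫ 6u du = 3u^2
  ∫ 2 du = 2u
F(u) = 4u^3 + 3u^2 + 2u + C


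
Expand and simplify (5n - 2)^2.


Expand (5n - 2)^2 by repeated multiplication:
= 25n^2 - 20n + 4


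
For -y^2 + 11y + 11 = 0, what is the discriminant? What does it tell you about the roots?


D = b^2 - 4ac = (11)^2 - 4(-1)(11) = 121 + 44 = 165
Since D > 0: two distinct irrational roots


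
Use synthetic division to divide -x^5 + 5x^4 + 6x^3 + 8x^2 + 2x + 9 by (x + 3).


Synthetic division with c = -3. Coefficients: -1, 5, 6, 8, 2, 9
Bring down -1.
  -1 * -3 = 3; 3 + 5 = 8
  8 * -3 = -24; -24 + 6 = -18
  -18 * -3 = 54; 54 + 8 = 62
  62 * -3 = -186; -186 + 2 = -184
  -184 * -3 = 552; 552 + 9 = 561
Quotient: -x^4 + 8x^3 - 18x^2 + 62x - 184, Remainder: 561


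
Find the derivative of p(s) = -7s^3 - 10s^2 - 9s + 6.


Apply the power rule term by term:
  d/ds(-7s^3) = -21s^2
  d/ds(-10s^2) = -20s
  d/ds(-9s) = -9
  d/ds(6) = 0
p'(s) = -21s^2 - 20s - 9


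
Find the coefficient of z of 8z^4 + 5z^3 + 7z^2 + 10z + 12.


Read off the coefficient of z: 10


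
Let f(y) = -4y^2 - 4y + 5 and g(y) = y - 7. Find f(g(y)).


Substitute g(y) into f:
f(g(y)) = -4*(y - 7)^2 + (-4)*(y - 7) + 5
(y - 7)^2 = y^2 - 14y + 49
Expand and combine: -4y^2 + 52y - 163


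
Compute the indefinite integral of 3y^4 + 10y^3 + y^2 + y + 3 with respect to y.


Reverse power rule on each term:
  ∫ 3y^4 dy = (3/5)y^5
  ∫ 10y^3 dy = (5/2)y^4
  ∫ y^2 dy = (1/3)y^3
  ∫ y dy = (1/2)y^2
  ∫ 3 dy = 3y
F(y) = (3/5)y^5 + (5/2)y^4 + (1/3)y^3 + (1/2)y^2 + 3y + C


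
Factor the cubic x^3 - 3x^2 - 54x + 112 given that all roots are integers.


Try integer roots (divisors of 112). x=-7: p(-7)=0.
Divide out (x + 7): quotient is x^2 - 10x + 16.
Factor the quadratic: (x - 8)(x - 2)
Result: (x + 7)(x - 8)(x - 2)


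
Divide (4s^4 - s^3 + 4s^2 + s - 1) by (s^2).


(4s^4 - s^3 + 4s^2 + s - 1) / (s^2)
Step 1: 4s^2 * (s^2) = 4s^4; subtract.
Step 2: -s * (s^2) = -s^3; subtract.
Step 3: 4 * (s^2) = 4s^2; subtract.
Quotient: 4s^2 - s + 4, Remainder: s - 1


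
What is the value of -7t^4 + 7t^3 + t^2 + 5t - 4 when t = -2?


Using direct substitution:
  -7 * (-2)^4 = -112
  7 * (-2)^3 = -56
  1 * (-2)^2 = 4
  5 * (-2)^1 = -10
  constant: -4
Sum = -112 - 56 + 4 - 10 - 4 = -178


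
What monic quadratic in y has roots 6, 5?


p(y) = (y - 6)(y - 5)
Expand: y^2 - 11y + 30


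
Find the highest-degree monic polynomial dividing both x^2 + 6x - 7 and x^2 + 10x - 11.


Factor each:
  x^2 + 6x - 7 = (x - 1)(x + 7)
  x^2 + 10x - 11 = (x - 1)(x + 11)
Common monic factor: x - 1


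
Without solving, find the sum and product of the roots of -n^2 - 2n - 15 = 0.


For an^2+bn+c=0: sum = -b/a, product = c/a.
a=-1, b=-2, c=-15
Sum = -(-2)/-1 = -2
Product = (-15)/-1 = 15


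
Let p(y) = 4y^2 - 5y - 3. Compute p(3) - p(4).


p(3) = 18
p(4) = 41
p(3) - p(4) = 18 - 41 = -23


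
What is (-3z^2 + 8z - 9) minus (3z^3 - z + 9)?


Distribute the minus sign:
  (-3z^2 + 8z - 9)
- (3z^3 - z + 9)
Negate second polynomial: -3z^3 + z - 9
Add: -3z^3 - 3z^2 + 9z - 18


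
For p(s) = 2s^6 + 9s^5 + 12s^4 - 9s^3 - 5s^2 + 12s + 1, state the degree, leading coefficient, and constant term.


Highest power of s is 6, with coefficient 2. Constant term is 1.
Degree = 6, leading coefficient = 2, constant term = 1


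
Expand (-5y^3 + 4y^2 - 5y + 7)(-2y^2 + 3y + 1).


Distribute each term of the first polynomial:
  (-5y^3)(-2y^2 + 3y + 1) = 10y^5 - 15y^4 - 5y^3
  (4y^2)(-2y^2 + 3y + 1) = -8y^4 + 12y^3 + 4y^2
  (-5y)(-2y^2 + 3y + 1) = 10y^3 - 15y^2 - 5y
  (7)(-2y^2 + 3y + 1) = -14y^2 + 21y + 7
Sum: 10y^5 - 23y^4 + 17y^3 - 25y^2 + 16y + 7


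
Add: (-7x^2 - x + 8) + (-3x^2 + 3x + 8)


Align terms by degree and add:
  -7x^2 - x + 8
  -3x^2 + 3x + 8
= -10x^2 + 2x + 16


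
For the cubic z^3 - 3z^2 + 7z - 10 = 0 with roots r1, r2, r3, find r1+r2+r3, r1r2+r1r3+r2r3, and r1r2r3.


Monic cubic z^3+bz^2+cz+d=0: sum=-b, pairwise sum=c, product=-d.
b=-3, c=7, d=-10
r1+r2+r3 = 3
r1r2+r1r3+r2r3 = 7
r1r2r3 = 10


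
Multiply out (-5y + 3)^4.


Expand (-5y + 3)^4 by repeated multiplication:
  (-5y + 3)^2 = 25y^2 - 30y + 9
  (-5y + 3)^3 = -125y^3 + 225y^2 - 135y + 27
= 625y^4 - 1500y^3 + 1350y^2 - 540y + 81


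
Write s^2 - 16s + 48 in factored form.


Roots satisfy r1 + r2 = -b/a = 16 and r1*r2 = c/a = 48.
So r1 = 12, r2 = 4.
s^2 - 16s + 48 = (s - r1)(s - r2) = (s - 12)(s - 4)


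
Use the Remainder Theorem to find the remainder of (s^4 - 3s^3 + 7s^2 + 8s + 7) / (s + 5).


By the Remainder Theorem, the remainder equals p(-5):
  1*(-5)^4 = 625
  -3*(-5)^3 = 375
  7*(-5)^2 = 175
  8*(-5)^1 = -40
  constant: 7
Sum: 625 + 375 + 175 - 40 + 7 = 1142


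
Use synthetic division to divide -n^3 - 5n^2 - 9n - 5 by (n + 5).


Synthetic division with c = -5. Coefficients: -1, -5, -9, -5
Bring down -1.
  -1 * -5 = 5; 5 - 5 = 0
  0 * -5 = 0; 0 - 9 = -9
  -9 * -5 = 45; 45 - 5 = 40
Quotient: -n^2 - 9, Remainder: 40


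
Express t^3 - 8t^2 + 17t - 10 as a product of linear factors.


Try integer roots (divisors of -10). t=1: p(1)=0.
Divide out (t - 1): quotient is t^2 - 7t + 10.
Factor the quadratic: (t - 5)(t - 2)
Result: (t - 1)(t - 5)(t - 2)


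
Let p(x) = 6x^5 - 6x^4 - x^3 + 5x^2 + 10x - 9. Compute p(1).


Using direct substitution:
  6 * (1)^5 = 6
  -6 * (1)^4 = -6
  -1 * (1)^3 = -1
  5 * (1)^2 = 5
  10 * (1)^1 = 10
  constant: -9
Sum = 6 - 6 - 1 + 5 + 10 - 9 = 5


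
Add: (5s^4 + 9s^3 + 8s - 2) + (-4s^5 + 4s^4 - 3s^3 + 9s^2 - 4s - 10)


Align terms by degree and add:
  5s^4 + 9s^3 + 8s - 2
  -4s^5 + 4s^4 - 3s^3 + 9s^2 - 4s - 10
= -4s^5 + 9s^4 + 6s^3 + 9s^2 + 4s - 12


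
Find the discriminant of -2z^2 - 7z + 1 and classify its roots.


D = b^2 - 4ac = (-7)^2 - 4(-2)(1) = 49 + 8 = 57
Since D > 0: two distinct irrational roots


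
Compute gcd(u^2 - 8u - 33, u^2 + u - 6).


Factor each:
  u^2 - 8u - 33 = (u + 3)(u - 11)
  u^2 + u - 6 = (u + 3)(u - 2)
Common monic factor: u + 3


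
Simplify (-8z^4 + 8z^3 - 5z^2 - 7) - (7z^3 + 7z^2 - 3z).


Distribute the minus sign:
  (-8z^4 + 8z^3 - 5z^2 - 7)
- (7z^3 + 7z^2 - 3z)
Negate second polynomial: -7z^3 - 7z^2 + 3z
Add: -8z^4 + z^3 - 12z^2 + 3z - 7


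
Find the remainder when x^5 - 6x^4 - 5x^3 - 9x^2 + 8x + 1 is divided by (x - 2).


By the Remainder Theorem, the remainder equals p(2):
  1*(2)^5 = 32
  -6*(2)^4 = -96
  -5*(2)^3 = -40
  -9*(2)^2 = -36
  8*(2)^1 = 16
  constant: 1
Sum: 32 - 96 - 40 - 36 + 16 + 1 = -123


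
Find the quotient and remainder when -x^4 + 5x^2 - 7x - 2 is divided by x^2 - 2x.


(-x^4 + 5x^2 - 7x - 2) / (x^2 - 2x)
Step 1: -x^2 * (x^2 - 2x) = -x^4 + 2x^3; subtract.
Step 2: -2x * (x^2 - 2x) = -2x^3 + 4x^2; subtract.
Step 3: 1 * (x^2 - 2x) = x^2 - 2x; subtract.
Quotient: -x^2 - 2x + 1, Remainder: -5x - 2


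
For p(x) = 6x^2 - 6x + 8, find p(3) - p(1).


p(3) = 44
p(1) = 8
p(3) - p(1) = 44 - 8 = 36


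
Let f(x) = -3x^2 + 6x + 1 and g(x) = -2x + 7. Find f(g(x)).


Substitute g(x) into f:
f(g(x)) = -3*(-2x + 7)^2 + 6*(-2x + 7) + 1
(-2x + 7)^2 = 4x^2 - 28x + 49
Expand and combine: -12x^2 + 72x - 104


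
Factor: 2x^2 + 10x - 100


Roots satisfy r1 + r2 = -b/a = -5 and r1*r2 = c/a = -50.
So r1 = 5, r2 = -10.
2x^2 + 10x - 100 = 2(x - r1)(x - r2) = 2(x - 5)(x + 10)


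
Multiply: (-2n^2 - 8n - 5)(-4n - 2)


Distribute each term of the first polynomial:
  (-2n^2)(-4n - 2) = 8n^3 + 4n^2
  (-8n)(-4n - 2) = 32n^2 + 16n
  (-5)(-4n - 2) = 20n + 10
Sum: 8n^3 + 36n^2 + 36n + 10


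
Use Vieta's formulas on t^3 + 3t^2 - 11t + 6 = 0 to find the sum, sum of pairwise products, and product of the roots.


Monic cubic t^3+bt^2+ct+d=0: sum=-b, pairwise sum=c, product=-d.
b=3, c=-11, d=6
r1+r2+r3 = -3
r1r2+r1r3+r2r3 = -11
r1r2r3 = -6


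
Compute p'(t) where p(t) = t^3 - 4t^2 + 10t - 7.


Apply the power rule term by term:
  d/dt(t^3) = 3t^2
  d/dt(-4t^2) = -8t
  d/dt(10t) = 10
  d/dt(-7) = 0
p'(t) = 3t^2 - 8t + 10


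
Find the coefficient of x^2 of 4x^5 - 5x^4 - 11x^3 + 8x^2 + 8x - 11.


Read off the coefficient of x^2: 8


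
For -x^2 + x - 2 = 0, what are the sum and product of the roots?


For ax^2+bx+c=0: sum = -b/a, product = c/a.
a=-1, b=1, c=-2
Sum = -(1)/-1 = 1
Product = (-2)/-1 = 2


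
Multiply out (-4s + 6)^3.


Expand (-4s + 6)^3 by repeated multiplication:
  (-4s + 6)^2 = 16s^2 - 48s + 36
= -64s^3 + 288s^2 - 432s + 216


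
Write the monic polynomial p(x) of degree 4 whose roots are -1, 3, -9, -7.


p(x) = (x + 1)(x - 3)(x + 9)(x + 7)
Expand: x^4 + 14x^3 + 28x^2 - 174x - 189


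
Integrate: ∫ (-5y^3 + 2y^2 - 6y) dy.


Reverse power rule on each term:
  ∫ -5y^3 dy = -(5/4)y^4
  ∫ 2y^2 dy = (2/3)y^3
  ∫ -6y dy = -3y^2
F(y) = -(5/4)y^4 + (2/3)y^3 - 3y^2 + C


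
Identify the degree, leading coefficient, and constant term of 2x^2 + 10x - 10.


Highest power of x is 2, with coefficient 2. Constant term is -10.
Degree = 2, leading coefficient = 2, constant term = -10


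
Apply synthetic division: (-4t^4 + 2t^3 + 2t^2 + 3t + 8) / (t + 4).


Synthetic division with c = -4. Coefficients: -4, 2, 2, 3, 8
Bring down -4.
  -4 * -4 = 16; 16 + 2 = 18
  18 * -4 = -72; -72 + 2 = -70
  -70 * -4 = 280; 280 + 3 = 283
  283 * -4 = -1132; -1132 + 8 = -1124
Quotient: -4t^3 + 18t^2 - 70t + 283, Remainder: -1124


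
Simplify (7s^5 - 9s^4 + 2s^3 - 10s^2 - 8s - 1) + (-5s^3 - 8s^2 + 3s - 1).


Align terms by degree and add:
  7s^5 - 9s^4 + 2s^3 - 10s^2 - 8s - 1
  -5s^3 - 8s^2 + 3s - 1
= 7s^5 - 9s^4 - 3s^3 - 18s^2 - 5s - 2


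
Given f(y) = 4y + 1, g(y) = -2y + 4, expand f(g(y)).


Substitute g(y) into f:
f(g(y)) = 4*(-2y + 4) + 1
Expand and combine: -8y + 17


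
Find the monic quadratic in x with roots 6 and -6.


p(x) = (x - 6)(x + 6)
Expand: x^2 - 36


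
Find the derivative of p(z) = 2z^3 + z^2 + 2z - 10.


Apply the power rule term by term:
  d/dz(2z^3) = 6z^2
  d/dz(z^2) = 2z
  d/dz(2z) = 2
  d/dz(-10) = 0
p'(z) = 6z^2 + 2z + 2


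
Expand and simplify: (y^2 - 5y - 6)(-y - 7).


Distribute each term of the first polynomial:
  (y^2)(-y - 7) = -y^3 - 7y^2
  (-5y)(-y - 7) = 5y^2 + 35y
  (-6)(-y - 7) = 6y + 42
Sum: -y^3 - 2y^2 + 41y + 42


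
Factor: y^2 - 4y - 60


Roots satisfy r1 + r2 = -b/a = 4 and r1*r2 = c/a = -60.
So r1 = -6, r2 = 10.
y^2 - 4y - 60 = (y - r1)(y - r2) = (y + 6)(y - 10)


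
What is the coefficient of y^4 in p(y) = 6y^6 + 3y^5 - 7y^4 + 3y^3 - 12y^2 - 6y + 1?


Read off the coefficient of y^4: -7


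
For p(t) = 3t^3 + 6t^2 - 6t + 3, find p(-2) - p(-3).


p(-2) = 15
p(-3) = -6
p(-2) - p(-3) = 15 + 6 = 21


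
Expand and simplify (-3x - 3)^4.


Expand (-3x - 3)^4 by repeated multiplication:
  (-3x - 3)^2 = 9x^2 + 18x + 9
  (-3x - 3)^3 = -27x^3 - 81x^2 - 81x - 27
= 81x^4 + 324x^3 + 486x^2 + 324x + 81


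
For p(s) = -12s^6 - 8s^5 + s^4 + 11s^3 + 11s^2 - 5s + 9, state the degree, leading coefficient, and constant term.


Highest power of s is 6, with coefficient -12. Constant term is 9.
Degree = 6, leading coefficient = -12, constant term = 9


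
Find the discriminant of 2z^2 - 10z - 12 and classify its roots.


D = b^2 - 4ac = (-10)^2 - 4(2)(-12) = 100 + 96 = 196
Since D > 0: two distinct rational roots


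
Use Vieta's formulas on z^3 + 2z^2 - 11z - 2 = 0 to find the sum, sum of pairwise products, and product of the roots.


Monic cubic z^3+bz^2+cz+d=0: sum=-b, pairwise sum=c, product=-d.
b=2, c=-11, d=-2
r1+r2+r3 = -2
r1r2+r1r3+r2r3 = -11
r1r2r3 = 2


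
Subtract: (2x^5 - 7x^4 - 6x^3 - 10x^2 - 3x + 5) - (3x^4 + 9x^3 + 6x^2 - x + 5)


Distribute the minus sign:
  (2x^5 - 7x^4 - 6x^3 - 10x^2 - 3x + 5)
- (3x^4 + 9x^3 + 6x^2 - x + 5)
Negate second polynomial: -3x^4 - 9x^3 - 6x^2 + x - 5
Add: 2x^5 - 10x^4 - 15x^3 - 16x^2 - 2x


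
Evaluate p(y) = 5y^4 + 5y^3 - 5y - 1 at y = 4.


Using direct substitution:
  5 * (4)^4 = 1280
  5 * (4)^3 = 320
  0 * (4)^2 = 0
  -5 * (4)^1 = -20
  constant: -1
Sum = 1280 + 320 + 0 - 20 - 1 = 1579


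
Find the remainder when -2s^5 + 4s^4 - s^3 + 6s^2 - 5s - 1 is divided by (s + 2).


By the Remainder Theorem, the remainder equals p(-2):
  -2*(-2)^5 = 64
  4*(-2)^4 = 64
  -1*(-2)^3 = 8
  6*(-2)^2 = 24
  -5*(-2)^1 = 10
  constant: -1
Sum: 64 + 64 + 8 + 24 + 10 - 1 = 169


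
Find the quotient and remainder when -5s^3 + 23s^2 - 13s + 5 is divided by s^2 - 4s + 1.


(-5s^3 + 23s^2 - 13s + 5) / (s^2 - 4s + 1)
Step 1: -5s * (s^2 - 4s + 1) = -5s^3 + 20s^2 - 5s; subtract.
Step 2: 3 * (s^2 - 4s + 1) = 3s^2 - 12s + 3; subtract.
Quotient: -5s + 3, Remainder: 4s + 2


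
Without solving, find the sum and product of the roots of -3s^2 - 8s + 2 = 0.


For as^2+bs+c=0: sum = -b/a, product = c/a.
a=-3, b=-8, c=2
Sum = -(-8)/-3 = -8/3
Product = (2)/-3 = -2/3


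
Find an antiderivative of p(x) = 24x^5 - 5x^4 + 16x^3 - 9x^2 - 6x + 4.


Reverse power rule on each term:
  ∫ 24x^5 dx = 4x^6
  ∫ -5x^4 dx = -x^5
  ∫ 16x^3 dx = 4x^4
  ∫ -9x^2 dx = -3x^3
  ∫ -6x dx = -3x^2
  ∫ 4 dx = 4x
F(x) = 4x^6 - x^5 + 4x^4 - 3x^3 - 3x^2 + 4x + C


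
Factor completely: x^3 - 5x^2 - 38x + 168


Try integer roots (divisors of 168). x=4: p(4)=0.
Divide out (x - 4): quotient is x^2 - x - 42.
Factor the quadratic: (x - 7)(x + 6)
Result: (x - 4)(x - 7)(x + 6)


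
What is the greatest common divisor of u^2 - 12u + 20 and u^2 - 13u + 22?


Factor each:
  u^2 - 12u + 20 = (u - 2)(u - 10)
  u^2 - 13u + 22 = (u - 2)(u - 11)
Common monic factor: u - 2


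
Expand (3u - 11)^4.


Expand (3u - 11)^4 by repeated multiplication:
  (3u - 11)^2 = 9u^2 - 66u + 121
  (3u - 11)^3 = 27u^3 - 297u^2 + 1089u - 1331
= 81u^4 - 1188u^3 + 6534u^2 - 15972u + 14641


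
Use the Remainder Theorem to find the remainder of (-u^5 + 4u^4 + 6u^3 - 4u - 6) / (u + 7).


By the Remainder Theorem, the remainder equals p(-7):
  -1*(-7)^5 = 16807
  4*(-7)^4 = 9604
  6*(-7)^3 = -2058
  0*(-7)^2 = 0
  -4*(-7)^1 = 28
  constant: -6
Sum: 16807 + 9604 - 2058 + 0 + 28 - 6 = 24375


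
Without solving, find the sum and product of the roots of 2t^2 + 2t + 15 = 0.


For at^2+bt+c=0: sum = -b/a, product = c/a.
a=2, b=2, c=15
Sum = -(2)/2 = -1
Product = (15)/2 = 15/2


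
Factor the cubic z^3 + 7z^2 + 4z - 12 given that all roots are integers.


Try integer roots (divisors of -12). z=-2: p(-2)=0.
Divide out (z + 2): quotient is z^2 + 5z - 6.
Factor the quadratic: (z - 1)(z + 6)
Result: (z + 2)(z - 1)(z + 6)


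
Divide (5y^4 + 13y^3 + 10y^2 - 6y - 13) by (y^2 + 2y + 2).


(5y^4 + 13y^3 + 10y^2 - 6y - 13) / (y^2 + 2y + 2)
Step 1: 5y^2 * (y^2 + 2y + 2) = 5y^4 + 10y^3 + 10y^2; subtract.
Step 2: 3y * (y^2 + 2y + 2) = 3y^3 + 6y^2 + 6y; subtract.
Step 3: -6 * (y^2 + 2y + 2) = -6y^2 - 12y - 12; subtract.
Quotient: 5y^2 + 3y - 6, Remainder: -1


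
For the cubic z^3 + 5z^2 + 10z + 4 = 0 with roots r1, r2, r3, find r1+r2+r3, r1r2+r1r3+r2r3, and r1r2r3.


Monic cubic z^3+bz^2+cz+d=0: sum=-b, pairwise sum=c, product=-d.
b=5, c=10, d=4
r1+r2+r3 = -5
r1r2+r1r3+r2r3 = 10
r1r2r3 = -4


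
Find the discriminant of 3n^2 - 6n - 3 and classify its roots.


D = b^2 - 4ac = (-6)^2 - 4(3)(-3) = 36 + 36 = 72
Since D > 0: two distinct irrational roots


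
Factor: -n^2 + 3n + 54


Roots satisfy r1 + r2 = -b/a = 3 and r1*r2 = c/a = -54.
So r1 = 9, r2 = -6.
-n^2 + 3n + 54 = -(n - r1)(n - r2) = -(n - 9)(n + 6)


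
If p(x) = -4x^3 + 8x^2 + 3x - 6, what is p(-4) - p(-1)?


p(-4) = 366
p(-1) = 3
p(-4) - p(-1) = 366 - 3 = 363


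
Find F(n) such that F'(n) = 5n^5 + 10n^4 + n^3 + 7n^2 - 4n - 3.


Reverse power rule on each term:
  ∫ 5n^5 dn = (5/6)n^6
  ∫ 10n^4 dn = 2n^5
  ∫ n^3 dn = (1/4)n^4
  ∫ 7n^2 dn = (7/3)n^3
  ∫ -4n dn = -2n^2
  ∫ -3 dn = -3n
F(n) = (5/6)n^6 + 2n^5 + (1/4)n^4 + (7/3)n^3 - 2n^2 - 3n + C


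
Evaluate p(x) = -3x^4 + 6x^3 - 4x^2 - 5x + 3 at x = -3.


Using direct substitution:
  -3 * (-3)^4 = -243
  6 * (-3)^3 = -162
  -4 * (-3)^2 = -36
  -5 * (-3)^1 = 15
  constant: 3
Sum = -243 - 162 - 36 + 15 + 3 = -423


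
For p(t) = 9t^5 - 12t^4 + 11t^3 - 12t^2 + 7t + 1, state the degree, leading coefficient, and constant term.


Highest power of t is 5, with coefficient 9. Constant term is 1.
Degree = 5, leading coefficient = 9, constant term = 1


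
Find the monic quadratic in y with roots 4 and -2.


p(y) = (y - 4)(y + 2)
Expand: y^2 - 2y - 8


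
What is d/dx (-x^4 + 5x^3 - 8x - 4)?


Apply the power rule term by term:
  d/dx(-x^4) = -4x^3
  d/dx(5x^3) = 15x^2
  d/dx(-8x) = -8
  d/dx(-4) = 0
p'(x) = -4x^3 + 15x^2 - 8


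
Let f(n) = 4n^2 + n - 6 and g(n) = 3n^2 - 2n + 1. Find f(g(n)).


Substitute g(n) into f:
f(g(n)) = 4*(3n^2 - 2n + 1)^2 + 1*(3n^2 - 2n + 1) + (-6)
(3n^2 - 2n + 1)^2 = 9n^4 - 12n^3 + 10n^2 - 4n + 1
Expand and combine: 36n^4 - 48n^3 + 43n^2 - 18n - 1


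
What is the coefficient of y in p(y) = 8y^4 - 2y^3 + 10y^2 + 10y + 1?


Read off the coefficient of y: 10


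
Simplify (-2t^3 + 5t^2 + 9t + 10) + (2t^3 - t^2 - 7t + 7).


Align terms by degree and add:
  -2t^3 + 5t^2 + 9t + 10
+ 2t^3 - t^2 - 7t + 7
= 4t^2 + 2t + 17


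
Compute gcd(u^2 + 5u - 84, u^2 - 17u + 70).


Factor each:
  u^2 + 5u - 84 = (u - 7)(u + 12)
  u^2 - 17u + 70 = (u - 7)(u - 10)
Common monic factor: u - 7


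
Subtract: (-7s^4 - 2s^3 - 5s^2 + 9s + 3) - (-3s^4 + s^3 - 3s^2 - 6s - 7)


Distribute the minus sign:
  (-7s^4 - 2s^3 - 5s^2 + 9s + 3)
- (-3s^4 + s^3 - 3s^2 - 6s - 7)
Negate second polynomial: 3s^4 - s^3 + 3s^2 + 6s + 7
Add: -4s^4 - 3s^3 - 2s^2 + 15s + 10


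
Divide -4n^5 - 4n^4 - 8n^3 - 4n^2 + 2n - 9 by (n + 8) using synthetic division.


Synthetic division with c = -8. Coefficients: -4, -4, -8, -4, 2, -9
Bring down -4.
  -4 * -8 = 32; 32 - 4 = 28
  28 * -8 = -224; -224 - 8 = -232
  -232 * -8 = 1856; 1856 - 4 = 1852
  1852 * -8 = -14816; -14816 + 2 = -14814
  -14814 * -8 = 118512; 118512 - 9 = 118503
Quotient: -4n^4 + 28n^3 - 232n^2 + 1852n - 14814, Remainder: 118503


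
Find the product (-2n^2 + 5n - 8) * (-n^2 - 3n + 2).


Distribute each term of the first polynomial:
  (-2n^2)(-n^2 - 3n + 2) = 2n^4 + 6n^3 - 4n^2
  (5n)(-n^2 - 3n + 2) = -5n^3 - 15n^2 + 10n
  (-8)(-n^2 - 3n + 2) = 8n^2 + 24n - 16
Sum: 2n^4 + n^3 - 11n^2 + 34n - 16


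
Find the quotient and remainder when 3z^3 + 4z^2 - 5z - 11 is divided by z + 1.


(3z^3 + 4z^2 - 5z - 11) / (z + 1)
Step 1: 3z^2 * (z + 1) = 3z^3 + 3z^2; subtract.
Step 2: z * (z + 1) = z^2 + z; subtract.
Step 3: -6 * (z + 1) = -6z - 6; subtract.
Quotient: 3z^2 + z - 6, Remainder: -5


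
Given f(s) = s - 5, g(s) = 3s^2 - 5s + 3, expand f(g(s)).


Substitute g(s) into f:
f(g(s)) = 1*(3s^2 - 5s + 3) + (-5)
Expand and combine: 3s^2 - 5s - 2


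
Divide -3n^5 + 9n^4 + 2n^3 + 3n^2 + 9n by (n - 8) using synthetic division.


Synthetic division with c = 8. Coefficients: -3, 9, 2, 3, 9, 0
Bring down -3.
  -3 * 8 = -24; -24 + 9 = -15
  -15 * 8 = -120; -120 + 2 = -118
  -118 * 8 = -944; -944 + 3 = -941
  -941 * 8 = -7528; -7528 + 9 = -7519
  -7519 * 8 = -60152; -60152 + 0 = -60152
Quotient: -3n^4 - 15n^3 - 118n^2 - 941n - 7519, Remainder: -60152


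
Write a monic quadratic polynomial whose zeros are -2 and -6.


p(x) = (x + 2)(x + 6)
Expand: x^2 + 8x + 12


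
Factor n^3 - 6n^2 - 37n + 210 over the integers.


Try integer roots (divisors of 210). n=-6: p(-6)=0.
Divide out (n + 6): quotient is n^2 - 12n + 35.
Factor the quadratic: (n - 5)(n - 7)
Result: (n + 6)(n - 5)(n - 7)


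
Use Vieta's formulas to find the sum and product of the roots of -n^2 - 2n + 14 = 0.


For an^2+bn+c=0: sum = -b/a, product = c/a.
a=-1, b=-2, c=14
Sum = -(-2)/-1 = -2
Product = (14)/-1 = -14


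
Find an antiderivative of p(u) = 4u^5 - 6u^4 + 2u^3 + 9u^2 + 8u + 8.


Reverse power rule on each term:
  ∫ 4u^5 du = (2/3)u^6
  ∫ -6u^4 du = -(6/5)u^5
  ∫ 2u^3 du = (1/2)u^4
  ∫ 9u^2 du = 3u^3
  ∫ 8u du = 4u^2
  ∫ 8 du = 8u
F(u) = (2/3)u^6 - (6/5)u^5 + (1/2)u^4 + 3u^3 + 4u^2 + 8u + C


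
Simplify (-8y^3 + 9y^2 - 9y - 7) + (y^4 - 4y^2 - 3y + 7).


Align terms by degree and add:
  -8y^3 + 9y^2 - 9y - 7
+ y^4 - 4y^2 - 3y + 7
= y^4 - 8y^3 + 5y^2 - 12y


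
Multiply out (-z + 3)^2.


Expand (-z + 3)^2 by repeated multiplication:
= z^2 - 6z + 9


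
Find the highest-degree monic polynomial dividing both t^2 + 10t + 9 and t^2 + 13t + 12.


Factor each:
  t^2 + 10t + 9 = (t + 1)(t + 9)
  t^2 + 13t + 12 = (t + 1)(t + 12)
Common monic factor: t + 1


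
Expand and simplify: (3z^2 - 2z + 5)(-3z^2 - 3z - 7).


Distribute each term of the first polynomial:
  (3z^2)(-3z^2 - 3z - 7) = -9z^4 - 9z^3 - 21z^2
  (-2z)(-3z^2 - 3z - 7) = 6z^3 + 6z^2 + 14z
  (5)(-3z^2 - 3z - 7) = -15z^2 - 15z - 35
Sum: -9z^4 - 3z^3 - 30z^2 - z - 35


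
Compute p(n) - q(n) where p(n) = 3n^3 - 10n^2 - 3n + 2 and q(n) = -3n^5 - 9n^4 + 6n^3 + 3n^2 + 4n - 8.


Distribute the minus sign:
  (3n^3 - 10n^2 - 3n + 2)
- (-3n^5 - 9n^4 + 6n^3 + 3n^2 + 4n - 8)
Negate second polynomial: 3n^5 + 9n^4 - 6n^3 - 3n^2 - 4n + 8
Add: 3n^5 + 9n^4 - 3n^3 - 13n^2 - 7n + 10


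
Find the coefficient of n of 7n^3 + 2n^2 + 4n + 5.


Read off the coefficient of n: 4


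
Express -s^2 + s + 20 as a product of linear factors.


Roots satisfy r1 + r2 = -b/a = 1 and r1*r2 = c/a = -20.
So r1 = 5, r2 = -4.
-s^2 + s + 20 = -(s - r1)(s - r2) = -(s - 5)(s + 4)


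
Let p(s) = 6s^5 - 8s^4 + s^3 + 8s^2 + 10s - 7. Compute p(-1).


Using direct substitution:
  6 * (-1)^5 = -6
  -8 * (-1)^4 = -8
  1 * (-1)^3 = -1
  8 * (-1)^2 = 8
  10 * (-1)^1 = -10
  constant: -7
Sum = -6 - 8 - 1 + 8 - 10 - 7 = -24


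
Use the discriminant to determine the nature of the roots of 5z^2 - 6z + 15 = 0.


D = b^2 - 4ac = (-6)^2 - 4(5)(15) = 36 - 300 = -264
Since D < 0: two complex conjugate roots (no real roots)


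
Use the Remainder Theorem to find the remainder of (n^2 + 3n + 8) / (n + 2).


By the Remainder Theorem, the remainder equals p(-2):
  1*(-2)^2 = 4
  3*(-2)^1 = -6
  constant: 8
Sum: 4 - 6 + 8 = 6


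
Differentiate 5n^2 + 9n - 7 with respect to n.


Apply the power rule term by term:
  d/dn(5n^2) = 10n
  d/dn(9n) = 9
  d/dn(-7) = 0
p'(n) = 10n + 9


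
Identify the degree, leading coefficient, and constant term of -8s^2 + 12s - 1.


Highest power of s is 2, with coefficient -8. Constant term is -1.
Degree = 2, leading coefficient = -8, constant term = -1


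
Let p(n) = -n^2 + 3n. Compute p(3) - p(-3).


p(3) = 0
p(-3) = -18
p(3) - p(-3) = 0 + 18 = 18


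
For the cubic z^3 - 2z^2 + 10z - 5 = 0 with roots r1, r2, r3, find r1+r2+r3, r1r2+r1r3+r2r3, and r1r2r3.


Monic cubic z^3+bz^2+cz+d=0: sum=-b, pairwise sum=c, product=-d.
b=-2, c=10, d=-5
r1+r2+r3 = 2
r1r2+r1r3+r2r3 = 10
r1r2r3 = 5


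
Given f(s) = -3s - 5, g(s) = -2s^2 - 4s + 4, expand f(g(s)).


Substitute g(s) into f:
f(g(s)) = -3*(-2s^2 - 4s + 4) + (-5)
Expand and combine: 6s^2 + 12s - 17


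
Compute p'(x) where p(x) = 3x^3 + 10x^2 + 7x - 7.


Apply the power rule term by term:
  d/dx(3x^3) = 9x^2
  d/dx(10x^2) = 20x
  d/dx(7x) = 7
  d/dx(-7) = 0
p'(x) = 9x^2 + 20x + 7


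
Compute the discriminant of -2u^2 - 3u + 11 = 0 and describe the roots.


D = b^2 - 4ac = (-3)^2 - 4(-2)(11) = 9 + 88 = 97
Since D > 0: two distinct irrational roots


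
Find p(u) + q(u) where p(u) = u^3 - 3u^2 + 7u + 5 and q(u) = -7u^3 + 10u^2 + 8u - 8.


Align terms by degree and add:
  u^3 - 3u^2 + 7u + 5
  -7u^3 + 10u^2 + 8u - 8
= -6u^3 + 7u^2 + 15u - 3


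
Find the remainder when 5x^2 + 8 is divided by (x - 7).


By the Remainder Theorem, the remainder equals p(7):
  5*(7)^2 = 245
  0*(7)^1 = 0
  constant: 8
Sum: 245 + 0 + 8 = 253


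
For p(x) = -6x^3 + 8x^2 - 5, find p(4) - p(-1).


p(4) = -261
p(-1) = 9
p(4) - p(-1) = -261 - 9 = -270


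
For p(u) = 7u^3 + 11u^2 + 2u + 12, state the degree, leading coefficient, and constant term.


Highest power of u is 3, with coefficient 7. Constant term is 12.
Degree = 3, leading coefficient = 7, constant term = 12


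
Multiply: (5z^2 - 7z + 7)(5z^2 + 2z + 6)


Distribute each term of the first polynomial:
  (5z^2)(5z^2 + 2z + 6) = 25z^4 + 10z^3 + 30z^2
  (-7z)(5z^2 + 2z + 6) = -35z^3 - 14z^2 - 42z
  (7)(5z^2 + 2z + 6) = 35z^2 + 14z + 42
Sum: 25z^4 - 25z^3 + 51z^2 - 28z + 42


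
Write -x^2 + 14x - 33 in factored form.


Roots satisfy r1 + r2 = -b/a = 14 and r1*r2 = c/a = 33.
So r1 = 11, r2 = 3.
-x^2 + 14x - 33 = -(x - r1)(x - r2) = -(x - 11)(x - 3)


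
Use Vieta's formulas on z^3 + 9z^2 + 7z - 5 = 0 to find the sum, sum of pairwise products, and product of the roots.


Monic cubic z^3+bz^2+cz+d=0: sum=-b, pairwise sum=c, product=-d.
b=9, c=7, d=-5
r1+r2+r3 = -9
r1r2+r1r3+r2r3 = 7
r1r2r3 = 5


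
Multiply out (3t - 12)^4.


Expand (3t - 12)^4 by repeated multiplication:
  (3t - 12)^2 = 9t^2 - 72t + 144
  (3t - 12)^3 = 27t^3 - 324t^2 + 1296t - 1728
= 81t^4 - 1296t^3 + 7776t^2 - 20736t + 20736


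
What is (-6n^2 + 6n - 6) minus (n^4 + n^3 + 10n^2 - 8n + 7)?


Distribute the minus sign:
  (-6n^2 + 6n - 6)
- (n^4 + n^3 + 10n^2 - 8n + 7)
Negate second polynomial: -n^4 - n^3 - 10n^2 + 8n - 7
Add: -n^4 - n^3 - 16n^2 + 14n - 13


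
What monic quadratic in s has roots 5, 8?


p(s) = (s - 5)(s - 8)
Expand: s^2 - 13s + 40


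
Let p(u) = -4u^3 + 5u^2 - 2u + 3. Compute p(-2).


Using direct substitution:
  -4 * (-2)^3 = 32
  5 * (-2)^2 = 20
  -2 * (-2)^1 = 4
  constant: 3
Sum = 32 + 20 + 4 + 3 = 59


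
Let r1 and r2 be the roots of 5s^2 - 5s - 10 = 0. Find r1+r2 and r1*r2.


For as^2+bs+c=0: sum = -b/a, product = c/a.
a=5, b=-5, c=-10
Sum = -(-5)/5 = 1
Product = (-10)/5 = -2


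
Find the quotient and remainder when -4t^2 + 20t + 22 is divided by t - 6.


(-4t^2 + 20t + 22) / (t - 6)
Step 1: -4t * (t - 6) = -4t^2 + 24t; subtract.
Step 2: -4 * (t - 6) = -4t + 24; subtract.
Quotient: -4t - 4, Remainder: -2


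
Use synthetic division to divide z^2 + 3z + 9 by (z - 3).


Synthetic division with c = 3. Coefficients: 1, 3, 9
Bring down 1.
  1 * 3 = 3; 3 + 3 = 6
  6 * 3 = 18; 18 + 9 = 27
Quotient: z + 6, Remainder: 27
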